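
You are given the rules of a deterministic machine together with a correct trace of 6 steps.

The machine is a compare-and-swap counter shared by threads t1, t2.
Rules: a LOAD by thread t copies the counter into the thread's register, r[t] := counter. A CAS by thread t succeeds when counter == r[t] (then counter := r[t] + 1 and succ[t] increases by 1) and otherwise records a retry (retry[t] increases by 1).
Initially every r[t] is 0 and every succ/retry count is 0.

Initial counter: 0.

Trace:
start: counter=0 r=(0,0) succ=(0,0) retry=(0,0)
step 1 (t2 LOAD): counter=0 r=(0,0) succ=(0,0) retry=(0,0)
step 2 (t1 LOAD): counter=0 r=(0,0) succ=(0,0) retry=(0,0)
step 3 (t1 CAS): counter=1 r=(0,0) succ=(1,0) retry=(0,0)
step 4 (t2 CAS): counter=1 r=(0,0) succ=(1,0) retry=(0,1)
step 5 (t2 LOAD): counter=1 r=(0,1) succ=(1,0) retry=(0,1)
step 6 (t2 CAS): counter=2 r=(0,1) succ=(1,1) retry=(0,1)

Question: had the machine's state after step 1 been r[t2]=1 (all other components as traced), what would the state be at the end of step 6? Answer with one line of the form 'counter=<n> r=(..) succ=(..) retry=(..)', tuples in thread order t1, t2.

state after step 1 := counter=0 r=(0,1) succ=(0,0) retry=(0,0)
step 2 (t1 LOAD): counter=0 r=(0,1) succ=(0,0) retry=(0,0)
step 3 (t1 CAS): counter=1 r=(0,1) succ=(1,0) retry=(0,0)
step 4 (t2 CAS): counter=2 r=(0,1) succ=(1,1) retry=(0,0)
step 5 (t2 LOAD): counter=2 r=(0,2) succ=(1,1) retry=(0,0)
step 6 (t2 CAS): counter=3 r=(0,2) succ=(1,2) retry=(0,0)

counter=3 r=(0,2) succ=(1,2) retry=(0,0)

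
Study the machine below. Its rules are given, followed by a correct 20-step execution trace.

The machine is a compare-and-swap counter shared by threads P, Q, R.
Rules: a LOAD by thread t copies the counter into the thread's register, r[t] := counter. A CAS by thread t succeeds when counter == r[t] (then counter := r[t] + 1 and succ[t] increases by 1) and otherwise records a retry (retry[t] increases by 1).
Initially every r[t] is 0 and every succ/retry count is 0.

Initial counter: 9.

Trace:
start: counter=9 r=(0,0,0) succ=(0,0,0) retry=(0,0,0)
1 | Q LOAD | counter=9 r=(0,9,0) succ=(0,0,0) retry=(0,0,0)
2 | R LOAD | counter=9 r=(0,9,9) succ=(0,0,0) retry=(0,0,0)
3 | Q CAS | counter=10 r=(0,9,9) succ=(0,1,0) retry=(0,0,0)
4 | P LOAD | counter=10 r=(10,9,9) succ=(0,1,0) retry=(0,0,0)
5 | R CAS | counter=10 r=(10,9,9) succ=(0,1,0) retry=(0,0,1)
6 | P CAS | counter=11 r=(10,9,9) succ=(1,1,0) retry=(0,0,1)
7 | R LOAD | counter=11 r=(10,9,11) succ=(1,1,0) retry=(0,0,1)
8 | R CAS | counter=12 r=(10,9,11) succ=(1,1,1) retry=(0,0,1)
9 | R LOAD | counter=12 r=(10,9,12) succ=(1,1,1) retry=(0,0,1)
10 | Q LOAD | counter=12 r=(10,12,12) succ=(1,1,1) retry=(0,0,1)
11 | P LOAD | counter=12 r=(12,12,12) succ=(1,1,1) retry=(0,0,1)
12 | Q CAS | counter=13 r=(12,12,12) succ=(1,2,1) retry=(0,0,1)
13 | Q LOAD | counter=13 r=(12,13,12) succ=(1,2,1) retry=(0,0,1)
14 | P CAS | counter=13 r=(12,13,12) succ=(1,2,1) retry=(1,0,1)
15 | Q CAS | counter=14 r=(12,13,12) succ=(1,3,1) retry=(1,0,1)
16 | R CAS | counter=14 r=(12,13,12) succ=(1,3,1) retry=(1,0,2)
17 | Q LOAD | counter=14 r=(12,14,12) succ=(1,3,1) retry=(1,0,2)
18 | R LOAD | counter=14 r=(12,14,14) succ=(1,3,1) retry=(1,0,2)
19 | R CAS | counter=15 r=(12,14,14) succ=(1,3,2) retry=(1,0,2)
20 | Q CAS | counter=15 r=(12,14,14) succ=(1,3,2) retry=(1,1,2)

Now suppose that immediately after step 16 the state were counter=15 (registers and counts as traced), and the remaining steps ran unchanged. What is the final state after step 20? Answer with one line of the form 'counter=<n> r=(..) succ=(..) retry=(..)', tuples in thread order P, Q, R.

state after step 16 := counter=15 r=(12,13,12) succ=(1,3,1) retry=(1,0,2)
17 | Q LOAD | counter=15 r=(12,15,12) succ=(1,3,1) retry=(1,0,2)
18 | R LOAD | counter=15 r=(12,15,15) succ=(1,3,1) retry=(1,0,2)
19 | R CAS | counter=16 r=(12,15,15) succ=(1,3,2) retry=(1,0,2)
20 | Q CAS | counter=16 r=(12,15,15) succ=(1,3,2) retry=(1,1,2)

counter=16 r=(12,15,15) succ=(1,3,2) retry=(1,1,2)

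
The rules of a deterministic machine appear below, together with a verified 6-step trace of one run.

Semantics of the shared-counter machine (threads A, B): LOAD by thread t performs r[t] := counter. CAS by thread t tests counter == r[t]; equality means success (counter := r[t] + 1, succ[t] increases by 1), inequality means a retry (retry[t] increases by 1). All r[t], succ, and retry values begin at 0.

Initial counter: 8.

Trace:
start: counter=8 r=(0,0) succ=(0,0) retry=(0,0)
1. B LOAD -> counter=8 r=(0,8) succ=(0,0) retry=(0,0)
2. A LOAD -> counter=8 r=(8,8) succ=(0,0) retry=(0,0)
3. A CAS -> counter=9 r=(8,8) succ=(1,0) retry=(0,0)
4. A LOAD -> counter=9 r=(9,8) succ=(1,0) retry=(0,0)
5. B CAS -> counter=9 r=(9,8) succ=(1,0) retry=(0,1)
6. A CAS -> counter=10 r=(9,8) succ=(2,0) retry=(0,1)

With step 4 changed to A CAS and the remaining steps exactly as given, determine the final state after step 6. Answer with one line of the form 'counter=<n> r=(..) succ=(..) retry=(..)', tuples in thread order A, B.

(re-executing from step 4 with the substitution; state before step 4: counter=9 r=(8,8) succ=(1,0) retry=(0,0))
4. A CAS -> counter=9 r=(8,8) succ=(1,0) retry=(1,0)
5. B CAS -> counter=9 r=(8,8) succ=(1,0) retry=(1,1)
6. A CAS -> counter=9 r=(8,8) succ=(1,0) retry=(2,1)

counter=9 r=(8,8) succ=(1,0) retry=(2,1)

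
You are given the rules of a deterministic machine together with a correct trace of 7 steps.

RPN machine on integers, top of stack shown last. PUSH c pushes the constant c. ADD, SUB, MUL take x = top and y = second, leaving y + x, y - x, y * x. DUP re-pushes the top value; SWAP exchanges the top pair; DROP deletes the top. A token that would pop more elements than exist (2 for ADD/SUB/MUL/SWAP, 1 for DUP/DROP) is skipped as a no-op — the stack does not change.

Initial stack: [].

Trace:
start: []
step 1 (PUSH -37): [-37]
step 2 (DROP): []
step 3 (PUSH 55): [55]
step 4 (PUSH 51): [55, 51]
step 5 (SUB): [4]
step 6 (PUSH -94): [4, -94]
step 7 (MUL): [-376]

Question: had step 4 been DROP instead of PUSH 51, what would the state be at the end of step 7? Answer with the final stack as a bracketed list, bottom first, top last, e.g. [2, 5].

(re-executing from step 4 with the substitution; state before step 4: [55])
step 4 (DROP): []
step 5 (SUB): []
step 6 (PUSH -94): [-94]
step 7 (MUL): [-94]

[-94]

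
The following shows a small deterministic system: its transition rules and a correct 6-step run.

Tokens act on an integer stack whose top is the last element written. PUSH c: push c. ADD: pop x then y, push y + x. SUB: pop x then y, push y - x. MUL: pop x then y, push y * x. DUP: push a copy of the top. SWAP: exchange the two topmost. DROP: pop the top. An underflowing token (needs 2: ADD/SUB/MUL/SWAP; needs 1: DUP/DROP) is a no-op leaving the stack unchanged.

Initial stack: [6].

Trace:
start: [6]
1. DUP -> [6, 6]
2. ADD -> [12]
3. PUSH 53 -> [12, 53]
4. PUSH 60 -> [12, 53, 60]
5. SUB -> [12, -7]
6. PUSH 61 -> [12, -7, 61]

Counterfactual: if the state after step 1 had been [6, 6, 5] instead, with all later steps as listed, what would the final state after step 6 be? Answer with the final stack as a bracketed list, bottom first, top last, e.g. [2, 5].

[6, 11, -7, 61]

state after step 1 := [6, 6, 5]
2. ADD -> [6, 11]
3. PUSH 53 -> [6, 11, 53]
4. PUSH 60 -> [6, 11, 53, 60]
5. SUB -> [6, 11, -7]
6. PUSH 61 -> [6, 11, -7, 61]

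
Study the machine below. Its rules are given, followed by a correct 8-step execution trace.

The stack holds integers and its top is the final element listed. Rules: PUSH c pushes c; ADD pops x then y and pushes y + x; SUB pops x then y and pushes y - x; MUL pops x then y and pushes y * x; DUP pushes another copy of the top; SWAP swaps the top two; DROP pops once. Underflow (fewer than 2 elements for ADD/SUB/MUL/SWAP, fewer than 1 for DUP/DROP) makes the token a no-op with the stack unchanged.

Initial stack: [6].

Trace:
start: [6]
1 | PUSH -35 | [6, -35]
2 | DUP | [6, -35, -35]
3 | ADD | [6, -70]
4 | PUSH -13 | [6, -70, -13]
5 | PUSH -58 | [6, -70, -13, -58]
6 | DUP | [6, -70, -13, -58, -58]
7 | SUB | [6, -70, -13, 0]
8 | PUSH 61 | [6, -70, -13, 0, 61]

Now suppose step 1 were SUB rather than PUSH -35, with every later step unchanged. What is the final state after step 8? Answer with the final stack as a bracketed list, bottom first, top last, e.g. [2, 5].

(re-executing from step 1 with the substitution; state before step 1: [6])
1 | SUB | [6]
2 | DUP | [6, 6]
3 | ADD | [12]
4 | PUSH -13 | [12, -13]
5 | PUSH -58 | [12, -13, -58]
6 | DUP | [12, -13, -58, -58]
7 | SUB | [12, -13, 0]
8 | PUSH 61 | [12, -13, 0, 61]

[12, -13, 0, 61]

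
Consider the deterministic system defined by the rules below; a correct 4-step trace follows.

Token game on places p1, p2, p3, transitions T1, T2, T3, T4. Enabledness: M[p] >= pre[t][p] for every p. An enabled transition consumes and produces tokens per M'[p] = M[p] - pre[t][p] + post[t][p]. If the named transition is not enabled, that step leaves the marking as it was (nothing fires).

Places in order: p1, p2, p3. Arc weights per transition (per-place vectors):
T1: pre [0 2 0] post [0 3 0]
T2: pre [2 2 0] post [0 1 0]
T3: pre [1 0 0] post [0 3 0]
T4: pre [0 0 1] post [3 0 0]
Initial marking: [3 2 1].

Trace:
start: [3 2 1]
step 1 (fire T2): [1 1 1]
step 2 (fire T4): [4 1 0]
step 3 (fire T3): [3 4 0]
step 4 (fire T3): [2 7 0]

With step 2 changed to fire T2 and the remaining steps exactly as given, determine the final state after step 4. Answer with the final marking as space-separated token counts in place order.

0 4 1

(re-executing from step 2 with the substitution; state before step 2: [1 1 1])
step 2 (fire T2): [1 1 1]
step 3 (fire T3): [0 4 1]
step 4 (fire T3): [0 4 1]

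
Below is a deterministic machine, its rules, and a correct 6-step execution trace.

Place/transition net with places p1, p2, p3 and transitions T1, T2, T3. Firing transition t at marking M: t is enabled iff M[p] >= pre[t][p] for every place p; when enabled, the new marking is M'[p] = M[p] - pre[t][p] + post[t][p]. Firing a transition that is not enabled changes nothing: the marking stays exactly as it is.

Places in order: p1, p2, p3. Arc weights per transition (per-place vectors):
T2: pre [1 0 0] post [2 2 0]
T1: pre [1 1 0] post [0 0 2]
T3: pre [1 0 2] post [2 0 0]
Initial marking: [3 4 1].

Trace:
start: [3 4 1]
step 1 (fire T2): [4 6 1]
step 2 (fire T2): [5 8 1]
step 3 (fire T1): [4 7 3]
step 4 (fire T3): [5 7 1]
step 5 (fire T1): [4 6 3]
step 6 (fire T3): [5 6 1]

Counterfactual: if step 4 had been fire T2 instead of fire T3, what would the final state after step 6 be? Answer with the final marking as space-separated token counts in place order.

(re-executing from step 4 with the substitution; state before step 4: [4 7 3])
step 4 (fire T2): [5 9 3]
step 5 (fire T1): [4 8 5]
step 6 (fire T3): [5 8 3]

5 8 3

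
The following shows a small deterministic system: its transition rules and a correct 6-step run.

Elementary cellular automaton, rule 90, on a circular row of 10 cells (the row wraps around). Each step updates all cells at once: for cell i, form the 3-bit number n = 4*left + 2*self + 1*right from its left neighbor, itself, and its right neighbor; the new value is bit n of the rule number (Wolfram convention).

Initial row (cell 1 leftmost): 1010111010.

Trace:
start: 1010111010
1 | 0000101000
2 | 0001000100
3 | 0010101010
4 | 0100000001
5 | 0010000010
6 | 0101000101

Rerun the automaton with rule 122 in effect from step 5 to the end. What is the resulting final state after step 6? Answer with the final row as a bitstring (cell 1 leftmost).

0101000101

(re-executing steps 5..6 under rule 122; state before step 5: 0100000001)
5 | 1010000010
6 | 0101000101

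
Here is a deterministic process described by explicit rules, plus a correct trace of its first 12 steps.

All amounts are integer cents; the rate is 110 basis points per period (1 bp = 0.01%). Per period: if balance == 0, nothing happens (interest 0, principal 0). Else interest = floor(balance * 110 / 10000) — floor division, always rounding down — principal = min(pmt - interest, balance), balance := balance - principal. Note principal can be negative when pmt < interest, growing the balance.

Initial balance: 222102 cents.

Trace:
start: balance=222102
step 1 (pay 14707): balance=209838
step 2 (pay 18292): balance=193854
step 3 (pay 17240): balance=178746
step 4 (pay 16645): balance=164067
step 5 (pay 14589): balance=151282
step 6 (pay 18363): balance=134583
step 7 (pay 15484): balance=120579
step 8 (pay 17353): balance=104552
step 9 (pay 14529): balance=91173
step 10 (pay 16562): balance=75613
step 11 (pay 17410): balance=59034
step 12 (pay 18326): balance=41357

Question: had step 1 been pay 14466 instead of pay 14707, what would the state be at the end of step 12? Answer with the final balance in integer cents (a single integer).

41627

(re-executing from step 1 with the substitution; state before step 1: balance=222102)
step 1 (pay 14466): balance=210079
step 2 (pay 18292): balance=194097
step 3 (pay 17240): balance=178992
step 4 (pay 16645): balance=164315
step 5 (pay 14589): balance=151533
step 6 (pay 18363): balance=134836
step 7 (pay 15484): balance=120835
step 8 (pay 17353): balance=104811
step 9 (pay 14529): balance=91434
step 10 (pay 16562): balance=75877
step 11 (pay 17410): balance=59301
step 12 (pay 18326): balance=41627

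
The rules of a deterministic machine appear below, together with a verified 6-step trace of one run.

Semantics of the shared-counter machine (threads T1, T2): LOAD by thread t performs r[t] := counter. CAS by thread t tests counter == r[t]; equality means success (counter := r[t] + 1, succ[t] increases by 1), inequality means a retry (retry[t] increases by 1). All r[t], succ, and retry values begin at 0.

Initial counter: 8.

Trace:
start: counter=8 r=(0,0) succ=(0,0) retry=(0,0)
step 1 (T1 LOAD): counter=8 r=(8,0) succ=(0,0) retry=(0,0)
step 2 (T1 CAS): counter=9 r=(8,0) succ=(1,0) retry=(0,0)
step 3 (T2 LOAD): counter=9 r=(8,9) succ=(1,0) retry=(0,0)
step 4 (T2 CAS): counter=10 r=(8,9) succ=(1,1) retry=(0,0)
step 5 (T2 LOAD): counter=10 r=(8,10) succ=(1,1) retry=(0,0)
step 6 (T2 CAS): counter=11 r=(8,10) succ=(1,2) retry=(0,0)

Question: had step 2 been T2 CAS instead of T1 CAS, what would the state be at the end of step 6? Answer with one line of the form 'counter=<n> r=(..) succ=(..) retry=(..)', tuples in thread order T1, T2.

counter=10 r=(8,9) succ=(0,2) retry=(0,1)

(re-executing from step 2 with the substitution; state before step 2: counter=8 r=(8,0) succ=(0,0) retry=(0,0))
step 2 (T2 CAS): counter=8 r=(8,0) succ=(0,0) retry=(0,1)
step 3 (T2 LOAD): counter=8 r=(8,8) succ=(0,0) retry=(0,1)
step 4 (T2 CAS): counter=9 r=(8,8) succ=(0,1) retry=(0,1)
step 5 (T2 LOAD): counter=9 r=(8,9) succ=(0,1) retry=(0,1)
step 6 (T2 CAS): counter=10 r=(8,9) succ=(0,2) retry=(0,1)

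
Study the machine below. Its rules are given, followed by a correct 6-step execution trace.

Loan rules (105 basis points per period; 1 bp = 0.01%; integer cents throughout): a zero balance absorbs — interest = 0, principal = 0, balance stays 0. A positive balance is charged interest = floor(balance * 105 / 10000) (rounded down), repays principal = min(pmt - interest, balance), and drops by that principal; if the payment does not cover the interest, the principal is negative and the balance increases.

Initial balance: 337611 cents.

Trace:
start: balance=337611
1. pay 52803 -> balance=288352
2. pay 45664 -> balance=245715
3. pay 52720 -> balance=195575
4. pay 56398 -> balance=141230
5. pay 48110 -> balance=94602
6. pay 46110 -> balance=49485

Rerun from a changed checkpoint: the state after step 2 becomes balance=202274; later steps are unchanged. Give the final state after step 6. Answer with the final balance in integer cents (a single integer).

state after step 2 := balance=202274
3. pay 52720 -> balance=151677
4. pay 56398 -> balance=96871
5. pay 48110 -> balance=49778
6. pay 46110 -> balance=4190

4190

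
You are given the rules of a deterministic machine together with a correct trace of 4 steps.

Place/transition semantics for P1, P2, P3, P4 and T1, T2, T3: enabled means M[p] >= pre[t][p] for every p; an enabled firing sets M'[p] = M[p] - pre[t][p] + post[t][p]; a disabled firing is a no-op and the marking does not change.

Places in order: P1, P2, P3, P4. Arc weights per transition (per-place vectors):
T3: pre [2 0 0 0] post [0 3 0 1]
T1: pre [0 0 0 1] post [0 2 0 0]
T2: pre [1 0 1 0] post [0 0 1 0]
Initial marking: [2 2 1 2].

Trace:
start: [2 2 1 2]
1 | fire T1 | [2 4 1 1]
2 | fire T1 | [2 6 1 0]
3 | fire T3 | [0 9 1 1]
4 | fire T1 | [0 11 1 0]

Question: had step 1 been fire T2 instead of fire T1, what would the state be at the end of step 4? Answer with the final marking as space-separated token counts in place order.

1 6 1 0

(re-executing from step 1 with the substitution; state before step 1: [2 2 1 2])
1 | fire T2 | [1 2 1 2]
2 | fire T1 | [1 4 1 1]
3 | fire T3 | [1 4 1 1]
4 | fire T1 | [1 6 1 0]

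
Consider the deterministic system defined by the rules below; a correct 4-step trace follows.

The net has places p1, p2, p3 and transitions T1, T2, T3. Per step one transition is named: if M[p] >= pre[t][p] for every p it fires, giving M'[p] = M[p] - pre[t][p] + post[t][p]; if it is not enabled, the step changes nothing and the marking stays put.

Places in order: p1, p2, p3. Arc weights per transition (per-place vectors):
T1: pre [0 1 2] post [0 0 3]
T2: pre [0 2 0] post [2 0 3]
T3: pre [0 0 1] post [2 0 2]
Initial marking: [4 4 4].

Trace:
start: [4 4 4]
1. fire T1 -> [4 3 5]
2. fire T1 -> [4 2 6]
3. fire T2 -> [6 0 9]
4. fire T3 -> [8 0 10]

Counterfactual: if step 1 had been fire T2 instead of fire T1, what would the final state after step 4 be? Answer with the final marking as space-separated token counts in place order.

(re-executing from step 1 with the substitution; state before step 1: [4 4 4])
1. fire T2 -> [6 2 7]
2. fire T1 -> [6 1 8]
3. fire T2 -> [6 1 8]
4. fire T3 -> [8 1 9]

8 1 9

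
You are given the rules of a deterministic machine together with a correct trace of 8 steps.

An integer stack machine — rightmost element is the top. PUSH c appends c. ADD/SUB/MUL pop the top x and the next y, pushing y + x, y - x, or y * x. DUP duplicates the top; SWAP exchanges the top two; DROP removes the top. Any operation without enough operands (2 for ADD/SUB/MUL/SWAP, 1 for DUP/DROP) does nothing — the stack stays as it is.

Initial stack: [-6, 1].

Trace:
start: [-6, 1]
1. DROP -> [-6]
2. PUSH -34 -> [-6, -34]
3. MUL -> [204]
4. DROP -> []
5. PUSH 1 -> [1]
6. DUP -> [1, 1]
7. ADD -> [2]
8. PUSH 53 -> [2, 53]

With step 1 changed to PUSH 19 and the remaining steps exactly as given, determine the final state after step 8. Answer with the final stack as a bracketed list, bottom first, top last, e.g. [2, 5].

[-6, 1, 2, 53]

(re-executing from step 1 with the substitution; state before step 1: [-6, 1])
1. PUSH 19 -> [-6, 1, 19]
2. PUSH -34 -> [-6, 1, 19, -34]
3. MUL -> [-6, 1, -646]
4. DROP -> [-6, 1]
5. PUSH 1 -> [-6, 1, 1]
6. DUP -> [-6, 1, 1, 1]
7. ADD -> [-6, 1, 2]
8. PUSH 53 -> [-6, 1, 2, 53]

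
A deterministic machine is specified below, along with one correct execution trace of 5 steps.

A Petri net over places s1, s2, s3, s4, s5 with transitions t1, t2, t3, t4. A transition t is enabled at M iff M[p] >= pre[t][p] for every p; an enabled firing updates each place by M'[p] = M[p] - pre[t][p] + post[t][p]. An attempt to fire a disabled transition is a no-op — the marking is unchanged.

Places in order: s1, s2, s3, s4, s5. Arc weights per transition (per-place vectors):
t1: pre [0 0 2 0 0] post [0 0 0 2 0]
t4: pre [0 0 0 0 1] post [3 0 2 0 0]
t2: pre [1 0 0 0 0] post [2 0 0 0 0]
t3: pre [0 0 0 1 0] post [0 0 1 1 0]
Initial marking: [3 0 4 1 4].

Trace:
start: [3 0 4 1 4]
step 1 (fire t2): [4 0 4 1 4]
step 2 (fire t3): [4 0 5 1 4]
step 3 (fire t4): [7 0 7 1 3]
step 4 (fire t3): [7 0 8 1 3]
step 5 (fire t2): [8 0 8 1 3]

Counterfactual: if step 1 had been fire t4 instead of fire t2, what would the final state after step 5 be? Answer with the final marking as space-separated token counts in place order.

(re-executing from step 1 with the substitution; state before step 1: [3 0 4 1 4])
step 1 (fire t4): [6 0 6 1 3]
step 2 (fire t3): [6 0 7 1 3]
step 3 (fire t4): [9 0 9 1 2]
step 4 (fire t3): [9 0 10 1 2]
step 5 (fire t2): [10 0 10 1 2]

10 0 10 1 2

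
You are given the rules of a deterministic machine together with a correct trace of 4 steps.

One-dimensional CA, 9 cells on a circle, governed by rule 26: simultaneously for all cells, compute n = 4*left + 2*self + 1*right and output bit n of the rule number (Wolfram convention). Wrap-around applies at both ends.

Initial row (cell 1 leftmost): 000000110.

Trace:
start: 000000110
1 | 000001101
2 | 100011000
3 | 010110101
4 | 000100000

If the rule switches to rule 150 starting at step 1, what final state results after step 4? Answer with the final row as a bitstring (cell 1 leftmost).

010100110

(re-executing steps 1..4 under rule 150; state before step 1: 000000110)
1 | 000001001
2 | 100011111
3 | 010101111
4 | 010100110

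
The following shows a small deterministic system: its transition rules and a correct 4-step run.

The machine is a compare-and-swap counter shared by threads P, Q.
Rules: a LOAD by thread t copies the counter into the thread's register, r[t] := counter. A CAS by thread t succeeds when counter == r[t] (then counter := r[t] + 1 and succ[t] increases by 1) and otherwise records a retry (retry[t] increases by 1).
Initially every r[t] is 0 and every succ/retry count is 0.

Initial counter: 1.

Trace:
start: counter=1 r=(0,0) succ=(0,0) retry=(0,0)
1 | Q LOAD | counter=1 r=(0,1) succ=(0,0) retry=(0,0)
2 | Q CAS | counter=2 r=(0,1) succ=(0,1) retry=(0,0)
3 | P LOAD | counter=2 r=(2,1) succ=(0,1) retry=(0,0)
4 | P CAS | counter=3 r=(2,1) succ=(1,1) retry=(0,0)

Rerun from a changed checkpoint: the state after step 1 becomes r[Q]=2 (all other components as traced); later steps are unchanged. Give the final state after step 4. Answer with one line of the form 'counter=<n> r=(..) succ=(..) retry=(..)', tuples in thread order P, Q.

counter=2 r=(1,2) succ=(1,0) retry=(0,1)

state after step 1 := counter=1 r=(0,2) succ=(0,0) retry=(0,0)
2 | Q CAS | counter=1 r=(0,2) succ=(0,0) retry=(0,1)
3 | P LOAD | counter=1 r=(1,2) succ=(0,0) retry=(0,1)
4 | P CAS | counter=2 r=(1,2) succ=(1,0) retry=(0,1)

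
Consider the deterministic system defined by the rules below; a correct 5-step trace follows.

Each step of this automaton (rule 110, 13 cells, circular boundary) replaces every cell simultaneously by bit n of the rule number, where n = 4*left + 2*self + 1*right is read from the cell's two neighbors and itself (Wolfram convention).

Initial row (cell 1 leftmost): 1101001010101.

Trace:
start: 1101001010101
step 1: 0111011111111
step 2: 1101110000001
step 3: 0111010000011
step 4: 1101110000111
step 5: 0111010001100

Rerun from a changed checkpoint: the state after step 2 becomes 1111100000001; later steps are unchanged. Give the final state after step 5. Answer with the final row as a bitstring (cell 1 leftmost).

state after step 2 := 1111100000001
step 3: 0000100000011
step 4: 0001100000111
step 5: 0011100001101

0011100001101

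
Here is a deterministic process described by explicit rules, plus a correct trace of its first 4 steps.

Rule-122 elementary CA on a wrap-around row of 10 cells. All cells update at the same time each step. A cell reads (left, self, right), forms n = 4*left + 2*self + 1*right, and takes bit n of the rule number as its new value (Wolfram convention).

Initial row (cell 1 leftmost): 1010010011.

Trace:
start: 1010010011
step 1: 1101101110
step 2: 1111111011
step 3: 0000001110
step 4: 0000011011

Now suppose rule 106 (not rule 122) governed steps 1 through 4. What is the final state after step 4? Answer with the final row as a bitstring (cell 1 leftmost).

(re-executing steps 1..4 under rule 106; state before step 1: 1010010011)
step 1: 1100100110
step 2: 1101001111
step 3: 0110011000
step 4: 1110111000

1110111000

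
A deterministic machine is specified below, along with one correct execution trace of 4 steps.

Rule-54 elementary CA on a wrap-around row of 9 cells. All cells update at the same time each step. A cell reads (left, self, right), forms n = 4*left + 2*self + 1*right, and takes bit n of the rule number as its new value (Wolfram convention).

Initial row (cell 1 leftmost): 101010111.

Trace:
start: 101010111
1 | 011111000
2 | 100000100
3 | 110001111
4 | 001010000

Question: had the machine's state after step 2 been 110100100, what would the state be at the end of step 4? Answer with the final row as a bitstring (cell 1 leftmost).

110000000

state after step 2 := 110100100
3 | 001111111
4 | 110000000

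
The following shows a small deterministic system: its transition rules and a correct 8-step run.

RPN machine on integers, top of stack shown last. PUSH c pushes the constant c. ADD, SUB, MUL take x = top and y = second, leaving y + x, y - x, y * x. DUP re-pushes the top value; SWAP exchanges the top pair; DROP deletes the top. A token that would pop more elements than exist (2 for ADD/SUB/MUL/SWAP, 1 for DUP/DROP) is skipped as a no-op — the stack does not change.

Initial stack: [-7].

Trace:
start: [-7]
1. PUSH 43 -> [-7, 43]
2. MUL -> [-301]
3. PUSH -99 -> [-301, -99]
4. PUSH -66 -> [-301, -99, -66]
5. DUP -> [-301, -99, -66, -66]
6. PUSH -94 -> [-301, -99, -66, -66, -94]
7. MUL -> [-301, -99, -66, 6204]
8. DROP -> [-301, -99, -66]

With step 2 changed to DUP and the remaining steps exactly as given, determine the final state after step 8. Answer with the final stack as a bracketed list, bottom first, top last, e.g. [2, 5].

[-7, 43, 43, -99, -66]

(re-executing from step 2 with the substitution; state before step 2: [-7, 43])
2. DUP -> [-7, 43, 43]
3. PUSH -99 -> [-7, 43, 43, -99]
4. PUSH -66 -> [-7, 43, 43, -99, -66]
5. DUP -> [-7, 43, 43, -99, -66, -66]
6. PUSH -94 -> [-7, 43, 43, -99, -66, -66, -94]
7. MUL -> [-7, 43, 43, -99, -66, 6204]
8. DROP -> [-7, 43, 43, -99, -66]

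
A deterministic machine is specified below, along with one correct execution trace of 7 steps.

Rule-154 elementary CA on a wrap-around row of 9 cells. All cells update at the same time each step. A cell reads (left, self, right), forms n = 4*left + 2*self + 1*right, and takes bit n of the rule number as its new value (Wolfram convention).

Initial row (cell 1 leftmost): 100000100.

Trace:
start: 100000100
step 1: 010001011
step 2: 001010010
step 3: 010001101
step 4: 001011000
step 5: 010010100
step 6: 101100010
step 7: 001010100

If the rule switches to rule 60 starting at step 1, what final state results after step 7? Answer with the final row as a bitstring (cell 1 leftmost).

(re-executing steps 1..7 under rule 60; state before step 1: 100000100)
step 1: 110000110
step 2: 101000101
step 3: 011100111
step 4: 110010100
step 5: 101011110
step 6: 111110001
step 7: 000001001

000001001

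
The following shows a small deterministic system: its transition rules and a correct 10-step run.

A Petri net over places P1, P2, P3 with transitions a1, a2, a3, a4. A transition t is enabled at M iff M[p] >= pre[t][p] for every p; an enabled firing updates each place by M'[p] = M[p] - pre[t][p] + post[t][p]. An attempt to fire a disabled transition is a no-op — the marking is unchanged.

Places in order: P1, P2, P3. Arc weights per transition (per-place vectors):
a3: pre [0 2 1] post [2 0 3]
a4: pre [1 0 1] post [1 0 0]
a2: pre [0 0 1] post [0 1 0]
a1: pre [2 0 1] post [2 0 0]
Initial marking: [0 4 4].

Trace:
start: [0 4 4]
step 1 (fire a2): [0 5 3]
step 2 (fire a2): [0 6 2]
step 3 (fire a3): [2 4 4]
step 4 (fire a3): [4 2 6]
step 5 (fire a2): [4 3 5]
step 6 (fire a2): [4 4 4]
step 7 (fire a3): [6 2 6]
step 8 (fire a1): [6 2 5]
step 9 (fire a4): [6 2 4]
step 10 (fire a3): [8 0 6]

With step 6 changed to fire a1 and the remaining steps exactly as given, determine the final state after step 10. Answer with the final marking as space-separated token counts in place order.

(re-executing from step 6 with the substitution; state before step 6: [4 3 5])
step 6 (fire a1): [4 3 4]
step 7 (fire a3): [6 1 6]
step 8 (fire a1): [6 1 5]
step 9 (fire a4): [6 1 4]
step 10 (fire a3): [6 1 4]

6 1 4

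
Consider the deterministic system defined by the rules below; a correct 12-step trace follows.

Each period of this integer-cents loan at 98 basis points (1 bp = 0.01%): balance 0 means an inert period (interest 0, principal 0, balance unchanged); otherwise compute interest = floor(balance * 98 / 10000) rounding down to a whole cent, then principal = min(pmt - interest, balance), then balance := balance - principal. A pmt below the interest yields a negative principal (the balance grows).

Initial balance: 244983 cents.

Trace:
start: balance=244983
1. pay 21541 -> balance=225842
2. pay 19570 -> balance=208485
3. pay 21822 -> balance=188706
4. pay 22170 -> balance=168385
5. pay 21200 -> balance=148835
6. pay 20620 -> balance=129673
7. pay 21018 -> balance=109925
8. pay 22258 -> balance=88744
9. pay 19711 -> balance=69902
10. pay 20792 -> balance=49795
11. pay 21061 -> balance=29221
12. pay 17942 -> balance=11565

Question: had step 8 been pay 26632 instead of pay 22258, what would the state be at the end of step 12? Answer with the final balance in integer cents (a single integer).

7017

(re-executing from step 8 with the substitution; state before step 8: balance=109925)
8. pay 26632 -> balance=84370
9. pay 19711 -> balance=65485
10. pay 20792 -> balance=45334
11. pay 21061 -> balance=24717
12. pay 17942 -> balance=7017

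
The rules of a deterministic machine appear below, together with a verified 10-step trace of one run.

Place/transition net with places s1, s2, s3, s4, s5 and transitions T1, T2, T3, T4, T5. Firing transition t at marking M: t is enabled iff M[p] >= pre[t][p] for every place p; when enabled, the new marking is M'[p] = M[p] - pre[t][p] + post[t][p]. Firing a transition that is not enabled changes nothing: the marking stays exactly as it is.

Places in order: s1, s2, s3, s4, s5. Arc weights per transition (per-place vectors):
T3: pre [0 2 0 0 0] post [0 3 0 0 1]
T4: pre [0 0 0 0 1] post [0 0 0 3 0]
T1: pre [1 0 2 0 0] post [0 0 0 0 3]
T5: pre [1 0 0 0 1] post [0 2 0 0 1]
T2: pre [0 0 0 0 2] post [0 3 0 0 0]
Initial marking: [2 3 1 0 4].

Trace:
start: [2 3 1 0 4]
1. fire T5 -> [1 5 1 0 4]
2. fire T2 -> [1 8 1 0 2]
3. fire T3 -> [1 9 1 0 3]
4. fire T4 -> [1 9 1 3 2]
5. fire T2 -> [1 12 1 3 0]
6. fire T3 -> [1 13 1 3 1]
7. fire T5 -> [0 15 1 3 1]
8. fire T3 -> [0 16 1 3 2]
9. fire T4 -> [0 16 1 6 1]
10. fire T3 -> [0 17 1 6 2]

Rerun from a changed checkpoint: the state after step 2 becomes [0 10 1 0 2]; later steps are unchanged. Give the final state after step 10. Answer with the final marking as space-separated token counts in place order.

0 17 1 6 2

state after step 2 := [0 10 1 0 2]
3. fire T3 -> [0 11 1 0 3]
4. fire T4 -> [0 11 1 3 2]
5. fire T2 -> [0 14 1 3 0]
6. fire T3 -> [0 15 1 3 1]
7. fire T5 -> [0 15 1 3 1]
8. fire T3 -> [0 16 1 3 2]
9. fire T4 -> [0 16 1 6 1]
10. fire T3 -> [0 17 1 6 2]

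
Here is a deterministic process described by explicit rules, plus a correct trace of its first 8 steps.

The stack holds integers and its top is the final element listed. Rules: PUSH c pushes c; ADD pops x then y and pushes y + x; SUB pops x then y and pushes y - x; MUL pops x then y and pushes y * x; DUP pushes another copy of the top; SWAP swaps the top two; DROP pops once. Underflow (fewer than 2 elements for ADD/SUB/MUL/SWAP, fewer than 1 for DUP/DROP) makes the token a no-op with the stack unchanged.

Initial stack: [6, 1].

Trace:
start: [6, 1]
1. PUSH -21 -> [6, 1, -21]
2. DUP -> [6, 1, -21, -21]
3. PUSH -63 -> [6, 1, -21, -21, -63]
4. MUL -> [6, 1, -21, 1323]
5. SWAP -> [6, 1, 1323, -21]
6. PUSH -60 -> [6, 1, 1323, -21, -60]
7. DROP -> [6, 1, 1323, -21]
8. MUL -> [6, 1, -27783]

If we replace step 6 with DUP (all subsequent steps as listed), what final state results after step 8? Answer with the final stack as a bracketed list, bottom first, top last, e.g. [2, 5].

[6, 1, -27783]

(re-executing from step 6 with the substitution; state before step 6: [6, 1, 1323, -21])
6. DUP -> [6, 1, 1323, -21, -21]
7. DROP -> [6, 1, 1323, -21]
8. MUL -> [6, 1, -27783]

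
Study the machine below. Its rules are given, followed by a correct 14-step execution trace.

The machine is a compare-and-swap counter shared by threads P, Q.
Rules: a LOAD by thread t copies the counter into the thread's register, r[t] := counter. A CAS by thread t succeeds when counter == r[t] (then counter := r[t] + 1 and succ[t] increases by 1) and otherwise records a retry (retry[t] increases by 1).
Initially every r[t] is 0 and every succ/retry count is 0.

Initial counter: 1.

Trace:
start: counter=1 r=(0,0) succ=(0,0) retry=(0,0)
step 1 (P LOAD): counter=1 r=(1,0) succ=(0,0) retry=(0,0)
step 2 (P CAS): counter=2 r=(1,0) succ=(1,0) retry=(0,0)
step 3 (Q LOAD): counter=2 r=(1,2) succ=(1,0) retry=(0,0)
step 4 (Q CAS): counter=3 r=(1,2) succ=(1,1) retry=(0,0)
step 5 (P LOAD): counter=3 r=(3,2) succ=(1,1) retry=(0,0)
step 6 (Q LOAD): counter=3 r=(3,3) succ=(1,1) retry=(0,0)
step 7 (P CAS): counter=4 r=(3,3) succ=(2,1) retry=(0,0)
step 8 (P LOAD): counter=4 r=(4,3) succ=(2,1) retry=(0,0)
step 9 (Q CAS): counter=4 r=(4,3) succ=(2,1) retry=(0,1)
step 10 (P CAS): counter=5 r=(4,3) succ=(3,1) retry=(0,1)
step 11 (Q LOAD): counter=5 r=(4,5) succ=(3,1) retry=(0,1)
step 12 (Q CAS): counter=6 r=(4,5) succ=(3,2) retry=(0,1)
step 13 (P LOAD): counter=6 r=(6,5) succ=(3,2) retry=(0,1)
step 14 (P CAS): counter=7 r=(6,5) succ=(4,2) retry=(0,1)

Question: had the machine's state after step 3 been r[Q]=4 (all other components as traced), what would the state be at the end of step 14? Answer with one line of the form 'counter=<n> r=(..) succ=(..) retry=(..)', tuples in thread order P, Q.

state after step 3 := counter=2 r=(1,4) succ=(1,0) retry=(0,0)
step 4 (Q CAS): counter=2 r=(1,4) succ=(1,0) retry=(0,1)
step 5 (P LOAD): counter=2 r=(2,4) succ=(1,0) retry=(0,1)
step 6 (Q LOAD): counter=2 r=(2,2) succ=(1,0) retry=(0,1)
step 7 (P CAS): counter=3 r=(2,2) succ=(2,0) retry=(0,1)
step 8 (P LOAD): counter=3 r=(3,2) succ=(2,0) retry=(0,1)
step 9 (Q CAS): counter=3 r=(3,2) succ=(2,0) retry=(0,2)
step 10 (P CAS): counter=4 r=(3,2) succ=(3,0) retry=(0,2)
step 11 (Q LOAD): counter=4 r=(3,4) succ=(3,0) retry=(0,2)
step 12 (Q CAS): counter=5 r=(3,4) succ=(3,1) retry=(0,2)
step 13 (P LOAD): counter=5 r=(5,4) succ=(3,1) retry=(0,2)
step 14 (P CAS): counter=6 r=(5,4) succ=(4,1) retry=(0,2)

counter=6 r=(5,4) succ=(4,1) retry=(0,2)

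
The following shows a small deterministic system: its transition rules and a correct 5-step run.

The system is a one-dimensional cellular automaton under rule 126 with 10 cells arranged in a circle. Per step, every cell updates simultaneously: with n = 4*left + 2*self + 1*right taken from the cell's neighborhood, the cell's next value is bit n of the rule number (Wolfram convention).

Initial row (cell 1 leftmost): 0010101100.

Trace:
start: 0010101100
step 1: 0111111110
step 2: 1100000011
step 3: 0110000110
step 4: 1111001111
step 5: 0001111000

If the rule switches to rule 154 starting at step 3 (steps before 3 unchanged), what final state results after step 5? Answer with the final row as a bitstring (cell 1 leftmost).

1010111110

(re-executing steps 3..5 under rule 154; state before step 3: 1100000011)
step 3: 1010000111
step 4: 0001001111
step 5: 1010111110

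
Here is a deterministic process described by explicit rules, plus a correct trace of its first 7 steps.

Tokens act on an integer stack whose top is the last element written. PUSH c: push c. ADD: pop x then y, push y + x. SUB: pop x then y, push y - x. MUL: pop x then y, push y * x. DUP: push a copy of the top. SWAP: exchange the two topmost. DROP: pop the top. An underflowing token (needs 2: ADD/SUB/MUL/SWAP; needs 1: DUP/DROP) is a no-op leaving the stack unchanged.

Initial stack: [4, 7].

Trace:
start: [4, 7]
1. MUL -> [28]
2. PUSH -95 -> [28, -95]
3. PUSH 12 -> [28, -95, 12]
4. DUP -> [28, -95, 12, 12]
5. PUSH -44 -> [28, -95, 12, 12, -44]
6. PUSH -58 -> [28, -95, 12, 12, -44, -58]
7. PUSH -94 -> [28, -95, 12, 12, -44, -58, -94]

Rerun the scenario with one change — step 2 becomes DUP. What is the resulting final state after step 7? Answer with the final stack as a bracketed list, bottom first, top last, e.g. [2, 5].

[28, 28, 12, 12, -44, -58, -94]

(re-executing from step 2 with the substitution; state before step 2: [28])
2. DUP -> [28, 28]
3. PUSH 12 -> [28, 28, 12]
4. DUP -> [28, 28, 12, 12]
5. PUSH -44 -> [28, 28, 12, 12, -44]
6. PUSH -58 -> [28, 28, 12, 12, -44, -58]
7. PUSH -94 -> [28, 28, 12, 12, -44, -58, -94]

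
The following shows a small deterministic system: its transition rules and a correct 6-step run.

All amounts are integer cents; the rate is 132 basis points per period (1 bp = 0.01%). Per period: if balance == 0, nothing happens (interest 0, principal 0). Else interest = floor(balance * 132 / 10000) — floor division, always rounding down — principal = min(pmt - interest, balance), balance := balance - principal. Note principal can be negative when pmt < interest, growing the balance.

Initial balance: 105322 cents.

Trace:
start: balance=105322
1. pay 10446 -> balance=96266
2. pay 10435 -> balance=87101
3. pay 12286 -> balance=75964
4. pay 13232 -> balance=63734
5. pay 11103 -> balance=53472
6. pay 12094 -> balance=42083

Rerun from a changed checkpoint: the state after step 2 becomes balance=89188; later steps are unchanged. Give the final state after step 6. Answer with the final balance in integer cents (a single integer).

state after step 2 := balance=89188
3. pay 12286 -> balance=78079
4. pay 13232 -> balance=65877
5. pay 11103 -> balance=55643
6. pay 12094 -> balance=44283

44283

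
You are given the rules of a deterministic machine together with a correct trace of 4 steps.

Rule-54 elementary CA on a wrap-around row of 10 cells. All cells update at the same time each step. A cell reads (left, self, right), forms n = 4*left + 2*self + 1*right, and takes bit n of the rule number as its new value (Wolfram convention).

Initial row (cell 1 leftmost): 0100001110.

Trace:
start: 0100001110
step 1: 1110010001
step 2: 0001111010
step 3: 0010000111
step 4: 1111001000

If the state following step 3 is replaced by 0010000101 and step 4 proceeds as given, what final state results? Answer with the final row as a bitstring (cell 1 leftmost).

state after step 3 := 0010000101
step 4: 1111001111

1111001111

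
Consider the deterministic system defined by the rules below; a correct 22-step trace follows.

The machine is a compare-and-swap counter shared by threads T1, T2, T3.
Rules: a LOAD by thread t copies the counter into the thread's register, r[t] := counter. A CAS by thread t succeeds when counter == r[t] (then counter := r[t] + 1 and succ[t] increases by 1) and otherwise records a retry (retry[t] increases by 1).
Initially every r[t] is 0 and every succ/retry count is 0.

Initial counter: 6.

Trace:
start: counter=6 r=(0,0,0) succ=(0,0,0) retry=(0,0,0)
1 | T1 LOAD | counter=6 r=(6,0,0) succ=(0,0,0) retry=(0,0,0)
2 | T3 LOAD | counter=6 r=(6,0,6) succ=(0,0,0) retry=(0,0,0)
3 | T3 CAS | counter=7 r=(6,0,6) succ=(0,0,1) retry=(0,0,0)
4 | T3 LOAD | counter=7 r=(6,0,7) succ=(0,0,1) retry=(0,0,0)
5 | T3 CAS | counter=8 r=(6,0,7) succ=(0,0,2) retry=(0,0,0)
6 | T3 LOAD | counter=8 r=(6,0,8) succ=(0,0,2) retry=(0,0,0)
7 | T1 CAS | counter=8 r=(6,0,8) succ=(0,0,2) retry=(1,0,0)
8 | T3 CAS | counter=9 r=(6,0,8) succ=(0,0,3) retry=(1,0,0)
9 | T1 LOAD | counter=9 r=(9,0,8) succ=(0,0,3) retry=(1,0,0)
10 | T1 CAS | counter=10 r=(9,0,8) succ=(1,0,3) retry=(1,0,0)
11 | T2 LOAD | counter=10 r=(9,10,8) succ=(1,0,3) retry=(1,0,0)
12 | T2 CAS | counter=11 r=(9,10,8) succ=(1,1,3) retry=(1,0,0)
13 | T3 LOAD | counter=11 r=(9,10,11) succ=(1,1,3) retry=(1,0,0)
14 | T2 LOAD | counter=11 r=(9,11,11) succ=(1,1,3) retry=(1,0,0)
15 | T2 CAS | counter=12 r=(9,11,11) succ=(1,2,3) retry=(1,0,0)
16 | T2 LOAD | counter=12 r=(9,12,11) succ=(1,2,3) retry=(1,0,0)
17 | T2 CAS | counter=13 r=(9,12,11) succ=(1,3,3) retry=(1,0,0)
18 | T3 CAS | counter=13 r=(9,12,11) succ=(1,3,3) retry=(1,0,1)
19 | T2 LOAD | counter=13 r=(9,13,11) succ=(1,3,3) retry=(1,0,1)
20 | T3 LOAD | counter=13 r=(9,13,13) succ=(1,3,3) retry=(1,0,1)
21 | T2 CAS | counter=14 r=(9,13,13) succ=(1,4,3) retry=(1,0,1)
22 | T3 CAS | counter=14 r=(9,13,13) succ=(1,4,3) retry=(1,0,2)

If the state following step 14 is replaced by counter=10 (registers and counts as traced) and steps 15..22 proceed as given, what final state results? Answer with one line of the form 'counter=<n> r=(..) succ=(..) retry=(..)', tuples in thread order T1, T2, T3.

counter=13 r=(9,12,12) succ=(1,3,4) retry=(1,1,1)

state after step 14 := counter=10 r=(9,11,11) succ=(1,1,3) retry=(1,0,0)
15 | T2 CAS | counter=10 r=(9,11,11) succ=(1,1,3) retry=(1,1,0)
16 | T2 LOAD | counter=10 r=(9,10,11) succ=(1,1,3) retry=(1,1,0)
17 | T2 CAS | counter=11 r=(9,10,11) succ=(1,2,3) retry=(1,1,0)
18 | T3 CAS | counter=12 r=(9,10,11) succ=(1,2,4) retry=(1,1,0)
19 | T2 LOAD | counter=12 r=(9,12,11) succ=(1,2,4) retry=(1,1,0)
20 | T3 LOAD | counter=12 r=(9,12,12) succ=(1,2,4) retry=(1,1,0)
21 | T2 CAS | counter=13 r=(9,12,12) succ=(1,3,4) retry=(1,1,0)
22 | T3 CAS | counter=13 r=(9,12,12) succ=(1,3,4) retry=(1,1,1)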